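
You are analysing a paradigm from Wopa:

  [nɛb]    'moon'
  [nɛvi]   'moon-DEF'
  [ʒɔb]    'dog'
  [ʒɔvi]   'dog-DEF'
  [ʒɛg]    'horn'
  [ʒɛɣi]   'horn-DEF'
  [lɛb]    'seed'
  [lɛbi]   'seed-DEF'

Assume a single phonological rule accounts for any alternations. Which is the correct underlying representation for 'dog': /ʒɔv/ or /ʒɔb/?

The root 'dog' surfaces as [ʒɔb] and [ʒɔvi], with a stem-final [b] ~ [v] alternation.
If /b/ were underlying and a rule turned it into [v] before the DEF suffix, 'seed' would also alternate; but it has [b] in both [lɛb] and [lɛbi].
So /v/ is underlying, and a rule of word-final hardening — voiced fricatives become stops word-finally — gives [b].

/ʒɔv/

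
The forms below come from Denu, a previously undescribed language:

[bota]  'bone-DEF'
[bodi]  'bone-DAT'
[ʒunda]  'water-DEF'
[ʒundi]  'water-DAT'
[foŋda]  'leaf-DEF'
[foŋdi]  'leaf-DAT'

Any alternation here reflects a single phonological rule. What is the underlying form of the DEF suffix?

The DEF morpheme has two allomorphs, [-da] and [-ta].
By contrast the DAT suffix keeps its initial [d] throughout — that segment must be underlying.
So the underlying form is /-ta/, and voiceless stops become voiced after a nasal.

/-ta/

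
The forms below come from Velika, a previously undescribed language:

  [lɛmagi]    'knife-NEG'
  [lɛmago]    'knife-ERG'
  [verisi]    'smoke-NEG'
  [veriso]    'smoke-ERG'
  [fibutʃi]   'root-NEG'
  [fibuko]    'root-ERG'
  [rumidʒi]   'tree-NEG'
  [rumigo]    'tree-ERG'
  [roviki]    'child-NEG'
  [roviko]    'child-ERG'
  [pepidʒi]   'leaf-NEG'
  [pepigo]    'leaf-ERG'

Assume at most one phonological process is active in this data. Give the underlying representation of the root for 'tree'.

The root 'tree' surfaces as [rumidʒi] and [rumigo], with a stem-final [dʒ] ~ [g] alternation.
If /g/ were underlying and a rule turned it into [dʒ] before the NEG suffix, 'knife' would also alternate; but it has [g] in both [lɛmagi] and [lɛmago].
The underlying segment must be /dʒ/; palato-alveolar /tʃ/ and /dʒ/ become [k] and [g] when no front vowel follows, yielding [g] there.

/rumidʒ/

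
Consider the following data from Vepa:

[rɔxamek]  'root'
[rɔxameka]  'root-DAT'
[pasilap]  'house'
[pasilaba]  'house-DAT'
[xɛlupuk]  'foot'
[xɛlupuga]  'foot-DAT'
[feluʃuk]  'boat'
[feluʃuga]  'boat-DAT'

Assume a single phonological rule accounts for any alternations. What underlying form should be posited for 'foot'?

/xɛlupug/

The stem for 'foot' ends in [k] in [xɛlupuk] but [g] in [xɛlupuga].
But 'root' keeps [k] in both environments ([rɔxamek], [rɔxameka]), so there is no rule changing /k/ to [g] before the DAT suffix.
So /g/ is underlying, and a rule of word-final obstruent devoicing — voiced obstruents become voiceless word-finally — gives [k].
The underlying form of 'foot' is therefore /xɛlupug/.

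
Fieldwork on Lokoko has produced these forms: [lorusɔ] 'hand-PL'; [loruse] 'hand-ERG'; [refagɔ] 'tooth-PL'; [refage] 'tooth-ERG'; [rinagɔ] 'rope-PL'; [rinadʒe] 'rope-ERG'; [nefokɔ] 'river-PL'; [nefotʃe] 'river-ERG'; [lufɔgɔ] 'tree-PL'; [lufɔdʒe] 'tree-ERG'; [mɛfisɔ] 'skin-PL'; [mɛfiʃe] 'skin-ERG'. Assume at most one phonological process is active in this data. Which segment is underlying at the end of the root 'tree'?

/dʒ/

The root 'tree' surfaces as [lufɔgɔ] and [lufɔdʒe], with a stem-final [g] ~ [dʒ] alternation.
But 'tooth' keeps [g] in both environments ([refagɔ], [refage]), so there is no rule changing /g/ to [dʒ] before the ERG suffix.
The underlying segment must be /dʒ/; palato-alveolar /tʃ/, /dʒ/ and /ʃ/ become [k], [g] and [s] when no front vowel follows, yielding [g] there.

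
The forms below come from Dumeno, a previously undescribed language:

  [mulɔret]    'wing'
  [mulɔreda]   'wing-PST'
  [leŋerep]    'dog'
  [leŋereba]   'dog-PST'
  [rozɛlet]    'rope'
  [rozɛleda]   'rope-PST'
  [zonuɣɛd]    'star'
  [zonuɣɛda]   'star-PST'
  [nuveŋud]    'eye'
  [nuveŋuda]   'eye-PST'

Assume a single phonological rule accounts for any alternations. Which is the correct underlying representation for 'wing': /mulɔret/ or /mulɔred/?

The root 'wing' surfaces as [mulɔret] and [mulɔreda], with a stem-final [t] ~ [d] alternation.
But 'star' keeps [d] in both environments ([zonuɣɛd], [zonuɣɛda]), so there is no rule changing /d/ to [t] in isolation.
The alternation reflects intervocalic voicing: voiceless stops become voiced between vowels. /t/ is underlying.

/mulɔret/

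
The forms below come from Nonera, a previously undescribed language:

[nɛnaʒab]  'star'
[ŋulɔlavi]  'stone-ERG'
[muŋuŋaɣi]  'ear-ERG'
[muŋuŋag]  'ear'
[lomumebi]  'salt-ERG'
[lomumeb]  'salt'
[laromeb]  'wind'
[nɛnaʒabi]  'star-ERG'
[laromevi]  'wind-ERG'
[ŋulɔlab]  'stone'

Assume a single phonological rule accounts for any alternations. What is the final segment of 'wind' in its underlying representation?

/v/

The root 'wind' surfaces as [laromeb] and [laromevi], with a stem-final [b] ~ [v] alternation.
If /b/ were underlying and a rule turned it into [v] before the ERG suffix, 'star' would also alternate; but it has [b] in both [nɛnaʒab] and [nɛnaʒabi].
The alternation reflects word-final hardening: voiced fricatives become stops word-finally. /v/ is underlying.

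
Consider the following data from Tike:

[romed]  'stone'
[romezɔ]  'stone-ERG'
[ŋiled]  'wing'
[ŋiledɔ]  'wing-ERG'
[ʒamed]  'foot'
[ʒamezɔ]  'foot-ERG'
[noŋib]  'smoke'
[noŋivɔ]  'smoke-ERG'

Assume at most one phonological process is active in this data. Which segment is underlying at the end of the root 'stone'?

/z/

The root 'stone' surfaces as [romed] and [romezɔ], with a stem-final [d] ~ [z] alternation.
Compare 'wing', with invariant [d] in [ŋiled] and [ŋiledɔ]: an analysis with underlying /d/ and a rule producing [z] before the ERG suffix would wrongly predict alternation here too.
Therefore /z/ is basic and [d] is derived by word-final hardening (voiced fricatives become stops word-finally).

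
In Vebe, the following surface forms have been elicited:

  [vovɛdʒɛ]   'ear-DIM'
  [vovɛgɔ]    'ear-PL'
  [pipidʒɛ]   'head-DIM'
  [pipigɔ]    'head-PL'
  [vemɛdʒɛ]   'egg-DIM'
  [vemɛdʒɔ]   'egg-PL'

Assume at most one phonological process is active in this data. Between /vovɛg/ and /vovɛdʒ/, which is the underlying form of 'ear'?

/vovɛg/

The stem for 'ear' ends in [dʒ] in [vovɛdʒɛ] but [g] in [vovɛgɔ].
If /dʒ/ were underlying and a rule turned it into [g] before the PL suffix, 'egg' would also alternate; but it has [dʒ] in both [vemɛdʒɛ] and [vemɛdʒɔ].
The alternation reflects palatalization before a front vowel: /g/ becomes palato-alveolar [dʒ] before a front vowel. /g/ is underlying.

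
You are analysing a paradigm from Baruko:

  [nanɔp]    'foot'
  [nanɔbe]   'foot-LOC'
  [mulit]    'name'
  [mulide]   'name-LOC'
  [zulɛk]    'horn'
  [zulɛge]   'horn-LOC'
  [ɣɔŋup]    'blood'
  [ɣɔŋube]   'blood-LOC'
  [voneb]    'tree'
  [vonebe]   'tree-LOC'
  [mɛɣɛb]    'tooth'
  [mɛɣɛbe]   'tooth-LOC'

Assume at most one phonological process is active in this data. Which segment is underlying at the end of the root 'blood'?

/p/

The root 'blood' surfaces as [ɣɔŋup] and [ɣɔŋube], with a stem-final [p] ~ [b] alternation.
Compare 'tooth', with invariant [b] in [mɛɣɛb] and [mɛɣɛbe]: an analysis with underlying /b/ and a rule producing [p] in isolation would wrongly predict alternation here too.
The underlying segment must be /p/; voiceless stops become voiced between vowels, yielding [b] there.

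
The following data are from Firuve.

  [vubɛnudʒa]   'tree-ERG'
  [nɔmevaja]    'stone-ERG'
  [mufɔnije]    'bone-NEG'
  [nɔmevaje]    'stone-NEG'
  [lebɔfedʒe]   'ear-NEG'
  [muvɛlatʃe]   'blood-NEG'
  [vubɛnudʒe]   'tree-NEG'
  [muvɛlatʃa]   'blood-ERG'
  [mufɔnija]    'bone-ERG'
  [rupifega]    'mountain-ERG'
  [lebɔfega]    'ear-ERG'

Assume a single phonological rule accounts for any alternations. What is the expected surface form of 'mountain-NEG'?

[rupifedʒe]

In [lebɔfedʒe] and [lebɔfega] the final segment of 'ear' alternates: [dʒ] ~ [g].
But 'tree' keeps [dʒ] in both environments ([vubɛnudʒe], [vubɛnudʒa]), so there is no rule changing /dʒ/ to [g] before the ERG suffix.
The underlying segment must be /g/; /g/ becomes palato-alveolar [dʒ] before a front vowel, yielding [dʒ] there.
The one attested form of 'mountain', [rupifega], shows underlying /rupifeg/. Applying the same rule before a front vowel gives [rupifedʒe].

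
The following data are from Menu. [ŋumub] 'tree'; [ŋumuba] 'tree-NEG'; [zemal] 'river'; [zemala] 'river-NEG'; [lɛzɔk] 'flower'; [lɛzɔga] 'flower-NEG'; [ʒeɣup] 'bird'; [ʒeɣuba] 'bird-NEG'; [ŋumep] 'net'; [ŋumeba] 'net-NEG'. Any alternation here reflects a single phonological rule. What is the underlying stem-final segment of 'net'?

The root 'net' surfaces as [ŋumep] and [ŋumeba], with a stem-final [p] ~ [b] alternation.
The stem 'tree' ([ŋumub], [ŋumuba]) shows [b] unchanged in both environments, so [b] cannot be basic with [p] derived in isolation.
So /p/ is underlying, and a rule of intervocalic voicing — voiceless stops become voiced between vowels — gives [b].

/p/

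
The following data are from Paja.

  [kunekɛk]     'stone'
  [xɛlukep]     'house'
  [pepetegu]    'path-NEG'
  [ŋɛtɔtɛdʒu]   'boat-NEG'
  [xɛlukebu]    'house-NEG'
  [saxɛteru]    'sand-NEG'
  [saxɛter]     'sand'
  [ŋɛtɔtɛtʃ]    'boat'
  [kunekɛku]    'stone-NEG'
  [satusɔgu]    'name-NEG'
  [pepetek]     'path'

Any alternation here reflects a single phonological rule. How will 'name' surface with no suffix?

[satusɔk]

'path' shows [g] ~ [k] at the end of the stem ([pepetegu] vs [pepetek]).
If /k/ were underlying and a rule turned it into [g] before the NEG suffix, 'stone' would also alternate; but it has [k] in both [kunekɛku] and [kunekɛk].
The alternation reflects word-final obstruent devoicing: voiced obstruents become voiceless word-finally. /g/ is underlying.
From [satusɔgu] the stem 'name' is /satusɔg/; word-finally this yields [satusɔk].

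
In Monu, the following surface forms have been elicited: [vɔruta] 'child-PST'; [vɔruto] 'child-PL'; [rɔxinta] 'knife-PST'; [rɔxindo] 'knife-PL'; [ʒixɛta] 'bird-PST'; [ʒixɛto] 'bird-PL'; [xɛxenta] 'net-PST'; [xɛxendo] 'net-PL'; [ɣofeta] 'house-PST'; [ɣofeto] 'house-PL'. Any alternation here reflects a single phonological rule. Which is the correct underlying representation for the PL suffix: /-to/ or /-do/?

/-do/

The PL morpheme has two allomorphs, [-do] and [-to].
By contrast the PST suffix keeps its initial [t] throughout — that segment must be underlying.
So the underlying form is /-do/, and voiced stops become voiceless after a vowel.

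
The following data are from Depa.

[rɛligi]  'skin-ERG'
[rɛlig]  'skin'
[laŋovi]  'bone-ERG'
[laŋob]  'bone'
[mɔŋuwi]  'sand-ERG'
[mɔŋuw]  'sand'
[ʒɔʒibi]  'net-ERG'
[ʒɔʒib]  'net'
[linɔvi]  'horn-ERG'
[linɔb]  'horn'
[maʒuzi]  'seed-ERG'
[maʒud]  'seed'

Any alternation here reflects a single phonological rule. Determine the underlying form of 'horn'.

In [linɔvi] and [linɔb] the final segment of 'horn' alternates: [v] ~ [b].
But 'net' keeps [b] in both environments ([ʒɔʒibi], [ʒɔʒib]), so there is no rule changing /b/ to [v] before the ERG suffix.
So /v/ is underlying, and a rule of word-final hardening — voiced fricatives become stops word-finally — gives [b].
Hence 'horn' is /linɔv/ underlyingly.

/linɔv/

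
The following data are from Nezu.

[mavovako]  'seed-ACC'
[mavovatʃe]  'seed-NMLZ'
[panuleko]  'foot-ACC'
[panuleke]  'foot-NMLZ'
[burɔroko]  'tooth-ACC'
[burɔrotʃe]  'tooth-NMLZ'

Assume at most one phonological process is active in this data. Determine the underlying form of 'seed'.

/mavovatʃ/

'seed' shows [k] ~ [tʃ] at the end of the stem ([mavovako] vs [mavovatʃe]).
The stem 'foot' ([panuleko], [panuleke]) shows [k] unchanged in both environments, so [k] cannot be basic with [tʃ] derived before the NMLZ suffix.
So /tʃ/ is underlying, and a rule of depalatalization — palato-alveolar /tʃ/ becomes [k] when no front vowel follows — gives [k].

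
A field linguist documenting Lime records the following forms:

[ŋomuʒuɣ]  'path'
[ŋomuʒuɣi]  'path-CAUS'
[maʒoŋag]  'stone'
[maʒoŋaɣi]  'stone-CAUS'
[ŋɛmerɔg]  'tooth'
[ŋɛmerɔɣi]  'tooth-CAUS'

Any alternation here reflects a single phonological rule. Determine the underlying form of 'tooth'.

'tooth' shows [g] ~ [ɣ] at the end of the stem ([ŋɛmerɔg] vs [ŋɛmerɔɣi]).
But 'path' keeps [ɣ] in both environments ([ŋomuʒuɣ], [ŋomuʒuɣi]), so there is no rule changing /ɣ/ to [g] in isolation.
So /g/ is underlying, and a rule of intervocalic spirantization — voiced stops become fricatives between vowels — gives [ɣ].

/ŋɛmerɔg/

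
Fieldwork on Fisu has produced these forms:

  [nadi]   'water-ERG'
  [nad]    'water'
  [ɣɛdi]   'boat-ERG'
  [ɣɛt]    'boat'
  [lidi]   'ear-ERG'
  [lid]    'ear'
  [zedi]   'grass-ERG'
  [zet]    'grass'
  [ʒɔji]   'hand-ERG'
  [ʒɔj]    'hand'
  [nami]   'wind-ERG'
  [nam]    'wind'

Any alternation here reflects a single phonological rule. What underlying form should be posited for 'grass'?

/zet/

The stem for 'grass' ends in [d] in [zedi] but [t] in [zet].
The stem 'water' ([nadi], [nad]) shows [d] unchanged in both environments, so [d] cannot be basic with [t] derived in isolation.
The alternation reflects intervocalic voicing: voiceless stops become voiced between vowels. /t/ is underlying.
So 'grass' = /zet/.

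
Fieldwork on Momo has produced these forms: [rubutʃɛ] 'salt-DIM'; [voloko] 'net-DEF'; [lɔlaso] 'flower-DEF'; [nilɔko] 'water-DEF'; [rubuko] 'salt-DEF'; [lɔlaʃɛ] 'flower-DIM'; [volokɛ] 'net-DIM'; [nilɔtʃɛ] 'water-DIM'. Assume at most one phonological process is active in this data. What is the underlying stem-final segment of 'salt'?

The stem for 'salt' ends in [tʃ] in [rubutʃɛ] but [k] in [rubuko].
If /k/ were underlying and a rule turned it into [tʃ] before the DIM suffix, 'net' would also alternate; but it has [k] in both [volokɛ] and [voloko].
So /tʃ/ is underlying, and a rule of depalatalization — palato-alveolar /tʃ/ and /ʃ/ become [k] and [s] when no front vowel follows — gives [k].

/tʃ/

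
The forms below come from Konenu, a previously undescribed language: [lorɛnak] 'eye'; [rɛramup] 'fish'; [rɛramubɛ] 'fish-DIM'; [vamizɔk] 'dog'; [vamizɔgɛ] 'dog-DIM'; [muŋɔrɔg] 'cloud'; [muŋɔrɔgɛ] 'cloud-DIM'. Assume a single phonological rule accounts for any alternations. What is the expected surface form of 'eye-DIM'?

[lorɛnagɛ]

The stem for 'dog' ends in [k] in [vamizɔk] but [g] in [vamizɔgɛ].
Compare 'cloud', with invariant [g] in [muŋɔrɔg] and [muŋɔrɔgɛ]: an analysis with underlying /g/ and a rule producing [k] in isolation would wrongly predict alternation here too.
Therefore /k/ is basic and [g] is derived by intervocalic voicing (voiceless stops become voiced between vowels).
From [lorɛnak] the stem 'eye' is /lorɛnak/; between vowels this yields [lorɛnagɛ].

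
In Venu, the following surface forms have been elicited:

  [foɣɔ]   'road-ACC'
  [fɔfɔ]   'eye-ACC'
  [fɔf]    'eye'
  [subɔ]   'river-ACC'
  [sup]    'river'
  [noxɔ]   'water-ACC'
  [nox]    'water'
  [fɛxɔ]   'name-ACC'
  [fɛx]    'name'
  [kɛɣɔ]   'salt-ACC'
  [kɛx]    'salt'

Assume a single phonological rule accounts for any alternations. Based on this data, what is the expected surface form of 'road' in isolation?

[fox]

'salt' shows [ɣ] ~ [x] at the end of the stem ([kɛɣɔ] vs [kɛx]).
But 'water' keeps [x] in both environments ([noxɔ], [nox]), so there is no rule changing /x/ to [ɣ] before the ACC suffix.
Therefore /ɣ/ is basic and [x] is derived by word-final obstruent devoicing (voiced obstruents become voiceless word-finally).
The one attested form of 'road', [foɣɔ], shows underlying /foɣ/. Applying the same rule word-finally gives [fox].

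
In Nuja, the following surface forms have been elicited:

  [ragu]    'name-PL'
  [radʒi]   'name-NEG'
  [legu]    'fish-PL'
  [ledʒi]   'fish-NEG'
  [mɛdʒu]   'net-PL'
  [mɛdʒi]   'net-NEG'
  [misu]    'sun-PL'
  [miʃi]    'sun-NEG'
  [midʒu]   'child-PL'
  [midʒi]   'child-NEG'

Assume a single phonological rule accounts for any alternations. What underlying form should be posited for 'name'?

The root 'name' surfaces as [ragu] and [radʒi], with a stem-final [g] ~ [dʒ] alternation.
Compare 'child', with invariant [dʒ] in [midʒu] and [midʒi]: an analysis with underlying /dʒ/ and a rule producing [g] before the PL suffix would wrongly predict alternation here too.
So /g/ is underlying, and a rule of palatalization before a front vowel — /g/ and /s/ become palato-alveolar [dʒ] and [ʃ] before a front vowel — gives [dʒ].
Hence 'name' is /rag/ underlyingly.

/rag/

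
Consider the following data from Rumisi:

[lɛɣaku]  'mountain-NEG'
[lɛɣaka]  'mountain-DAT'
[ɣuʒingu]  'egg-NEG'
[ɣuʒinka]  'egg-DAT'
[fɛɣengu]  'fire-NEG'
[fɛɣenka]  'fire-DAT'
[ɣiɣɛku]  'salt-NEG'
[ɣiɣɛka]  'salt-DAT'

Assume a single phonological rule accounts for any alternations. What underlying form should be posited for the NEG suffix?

/-gu/

The NEG morpheme has two allomorphs, [-gu] and [-ku].
The DAT suffix, which begins with [k], is invariant after every stem; so [k] is not altered by any rule here.
The NEG suffix is therefore /-gu/ underlyingly, with post-vocalic devoicing: voiced stops become voiceless after a vowel.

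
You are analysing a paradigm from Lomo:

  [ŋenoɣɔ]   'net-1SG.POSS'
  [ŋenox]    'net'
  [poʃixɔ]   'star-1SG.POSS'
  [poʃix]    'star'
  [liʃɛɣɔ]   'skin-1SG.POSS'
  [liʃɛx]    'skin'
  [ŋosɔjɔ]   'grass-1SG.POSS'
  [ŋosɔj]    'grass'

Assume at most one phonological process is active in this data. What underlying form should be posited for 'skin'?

The stem for 'skin' ends in [ɣ] in [liʃɛɣɔ] but [x] in [liʃɛx].
Compare 'star', with invariant [x] in [poʃixɔ] and [poʃix]: an analysis with underlying /x/ and a rule producing [ɣ] before the 1SG.POSS suffix would wrongly predict alternation here too.
The alternation reflects word-final obstruent devoicing: voiced obstruents become voiceless word-finally. /ɣ/ is underlying.
Hence 'skin' is /liʃɛɣ/ underlyingly.

/liʃɛɣ/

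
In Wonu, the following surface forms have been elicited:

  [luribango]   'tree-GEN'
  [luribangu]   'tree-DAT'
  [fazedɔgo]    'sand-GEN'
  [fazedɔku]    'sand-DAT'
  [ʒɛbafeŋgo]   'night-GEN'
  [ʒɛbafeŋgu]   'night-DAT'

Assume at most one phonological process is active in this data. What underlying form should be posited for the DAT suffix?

The DAT morpheme has two allomorphs, [-gu] and [-ku].
By contrast the GEN suffix keeps its initial [g] throughout — that segment must be underlying.
So the underlying form is /-ku/, and voiceless stops become voiced after a nasal.

/-ku/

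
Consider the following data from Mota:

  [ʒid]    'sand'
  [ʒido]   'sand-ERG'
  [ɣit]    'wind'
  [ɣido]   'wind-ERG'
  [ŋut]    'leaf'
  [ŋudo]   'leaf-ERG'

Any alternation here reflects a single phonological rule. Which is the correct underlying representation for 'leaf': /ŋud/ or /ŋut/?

In [ŋut] and [ŋudo] the final segment of 'leaf' alternates: [t] ~ [d].
The stem 'sand' ([ʒid], [ʒido]) shows [d] unchanged in both environments, so [d] cannot be basic with [t] derived in isolation.
The underlying segment must be /t/; voiceless stops become voiced between vowels, yielding [d] there.

/ŋut/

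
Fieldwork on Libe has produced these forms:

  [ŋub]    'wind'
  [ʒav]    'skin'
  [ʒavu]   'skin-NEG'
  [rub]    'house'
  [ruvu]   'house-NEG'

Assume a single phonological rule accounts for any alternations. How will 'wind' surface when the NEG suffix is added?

[ŋuvu]

The stem for 'house' ends in [b] in [rub] but [v] in [ruvu].
If /v/ were underlying and a rule turned it into [b] in isolation, 'skin' would also alternate; but it has [v] in both [ʒav] and [ʒavu].
Therefore /b/ is basic and [v] is derived by intervocalic spirantization (voiced stops become fricatives between vowels).
The one attested form of 'wind', [ŋub], shows underlying /ŋub/. Applying the same rule between vowels gives [ŋuvu].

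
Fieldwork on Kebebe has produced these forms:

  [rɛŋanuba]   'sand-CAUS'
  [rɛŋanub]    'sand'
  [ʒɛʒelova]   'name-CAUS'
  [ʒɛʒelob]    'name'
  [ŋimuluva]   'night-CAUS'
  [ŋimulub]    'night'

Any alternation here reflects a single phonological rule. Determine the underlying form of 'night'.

The stem for 'night' ends in [v] in [ŋimuluva] but [b] in [ŋimulub].
The stem 'sand' ([rɛŋanuba], [rɛŋanub]) shows [b] unchanged in both environments, so [b] cannot be basic with [v] derived before the CAUS suffix.
Therefore /v/ is basic and [b] is derived by word-final hardening (voiced fricatives become stops word-finally).
So 'night' = /ŋimuluv/.

/ŋimuluv/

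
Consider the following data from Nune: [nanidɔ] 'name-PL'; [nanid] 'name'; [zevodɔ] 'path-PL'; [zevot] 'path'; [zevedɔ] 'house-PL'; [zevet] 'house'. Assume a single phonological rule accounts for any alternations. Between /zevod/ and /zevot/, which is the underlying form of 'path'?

/zevot/

'path' shows [d] ~ [t] at the end of the stem ([zevodɔ] vs [zevot]).
If /d/ were underlying and a rule turned it into [t] in isolation, 'name' would also alternate; but it has [d] in both [nanidɔ] and [nanid].
The underlying segment must be /t/; voiceless stops become voiced between vowels, yielding [d] there.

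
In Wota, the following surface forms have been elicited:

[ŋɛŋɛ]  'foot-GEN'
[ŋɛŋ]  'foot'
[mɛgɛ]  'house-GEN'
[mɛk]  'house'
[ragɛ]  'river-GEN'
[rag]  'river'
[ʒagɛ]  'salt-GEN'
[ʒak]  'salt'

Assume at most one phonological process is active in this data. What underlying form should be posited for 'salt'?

The root 'salt' surfaces as [ʒagɛ] and [ʒak], with a stem-final [g] ~ [k] alternation.
But 'river' keeps [g] in both environments ([ragɛ], [rag]), so there is no rule changing /g/ to [k] in isolation.
So /k/ is underlying, and a rule of intervocalic voicing — voiceless stops become voiced between vowels — gives [g].

/ʒak/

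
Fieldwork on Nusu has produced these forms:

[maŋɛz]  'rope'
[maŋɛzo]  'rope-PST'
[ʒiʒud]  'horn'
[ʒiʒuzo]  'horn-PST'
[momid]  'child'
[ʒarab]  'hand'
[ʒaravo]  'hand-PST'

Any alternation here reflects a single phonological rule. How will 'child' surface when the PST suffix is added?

[momizo]

'horn' shows [d] ~ [z] at the end of the stem ([ʒiʒud] vs [ʒiʒuzo]).
If /z/ were underlying and a rule turned it into [d] in isolation, 'rope' would also alternate; but it has [z] in both [maŋɛz] and [maŋɛzo].
Therefore /d/ is basic and [z] is derived by intervocalic spirantization (voiced stops become fricatives between vowels).
From [momid] the stem 'child' is /momid/; between vowels this yields [momizo].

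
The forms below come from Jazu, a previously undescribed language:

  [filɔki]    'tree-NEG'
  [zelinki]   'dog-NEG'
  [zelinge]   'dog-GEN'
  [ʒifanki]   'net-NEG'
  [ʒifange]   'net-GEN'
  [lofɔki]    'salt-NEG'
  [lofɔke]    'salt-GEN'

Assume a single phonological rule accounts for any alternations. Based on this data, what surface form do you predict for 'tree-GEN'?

[filɔke]

The GEN suffix surfaces as [-ge] and [-ke], depending on the final segment of the stem.
By contrast the NEG suffix keeps its initial [k] throughout — that segment must be underlying.
The GEN suffix is therefore /-ge/ underlyingly, with post-vocalic devoicing: voiced stops become voiceless after a vowel.
After 'tree', which ends in a vowel, the suffix surfaces as [-ke], giving [filɔke].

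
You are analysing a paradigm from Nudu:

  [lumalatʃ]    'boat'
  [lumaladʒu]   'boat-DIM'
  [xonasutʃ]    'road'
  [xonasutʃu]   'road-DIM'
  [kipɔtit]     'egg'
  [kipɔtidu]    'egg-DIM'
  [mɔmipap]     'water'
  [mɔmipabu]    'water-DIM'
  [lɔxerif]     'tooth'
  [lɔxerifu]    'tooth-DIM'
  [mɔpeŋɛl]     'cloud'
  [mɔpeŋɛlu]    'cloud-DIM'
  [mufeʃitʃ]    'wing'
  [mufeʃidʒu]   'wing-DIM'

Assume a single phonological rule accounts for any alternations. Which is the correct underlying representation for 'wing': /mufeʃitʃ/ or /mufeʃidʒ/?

/mufeʃidʒ/

'wing' shows [tʃ] ~ [dʒ] at the end of the stem ([mufeʃitʃ] vs [mufeʃidʒu]).
The stem 'road' ([xonasutʃ], [xonasutʃu]) shows [tʃ] unchanged in both environments, so [tʃ] cannot be basic with [dʒ] derived before the DIM suffix.
So /dʒ/ is underlying, and a rule of word-final obstruent devoicing — voiced obstruents become voiceless word-finally — gives [tʃ].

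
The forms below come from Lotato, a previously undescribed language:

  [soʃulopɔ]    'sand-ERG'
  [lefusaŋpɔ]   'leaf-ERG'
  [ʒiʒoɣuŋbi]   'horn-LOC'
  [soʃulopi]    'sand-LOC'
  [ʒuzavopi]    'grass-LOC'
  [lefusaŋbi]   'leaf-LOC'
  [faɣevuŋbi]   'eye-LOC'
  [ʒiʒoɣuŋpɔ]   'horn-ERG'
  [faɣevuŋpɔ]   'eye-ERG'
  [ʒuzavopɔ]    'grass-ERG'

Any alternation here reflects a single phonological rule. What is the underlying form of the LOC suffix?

/-bi/

The LOC suffix surfaces as [-bi] and [-pi], depending on the final segment of the stem.
The ERG suffix, which begins with [p], is invariant after every stem; so [p] is not altered by any rule here.
The LOC suffix is therefore /-bi/ underlyingly, with post-vocalic devoicing: voiced stops become voiceless after a vowel.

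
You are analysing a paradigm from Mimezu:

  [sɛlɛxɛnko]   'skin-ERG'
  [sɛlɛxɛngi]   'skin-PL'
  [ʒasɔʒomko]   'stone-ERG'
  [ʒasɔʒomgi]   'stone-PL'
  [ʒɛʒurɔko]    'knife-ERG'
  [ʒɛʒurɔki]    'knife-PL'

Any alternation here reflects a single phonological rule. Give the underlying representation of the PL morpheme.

/-gi/

The PL suffix surfaces as [-gi] and [-ki], depending on the final segment of the stem.
By contrast the ERG suffix keeps its initial [k] throughout — that segment must be underlying.
The PL suffix is therefore /-gi/ underlyingly, with post-vocalic devoicing: voiced stops become voiceless after a vowel.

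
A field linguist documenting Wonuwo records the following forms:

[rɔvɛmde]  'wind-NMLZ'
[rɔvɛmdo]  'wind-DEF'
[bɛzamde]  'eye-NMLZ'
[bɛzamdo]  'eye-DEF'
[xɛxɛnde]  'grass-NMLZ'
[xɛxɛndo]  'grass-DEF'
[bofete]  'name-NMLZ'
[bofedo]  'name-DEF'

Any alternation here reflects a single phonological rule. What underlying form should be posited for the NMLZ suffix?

/-te/

The NMLZ suffix surfaces as [-de] and [-te], depending on the final segment of the stem.
By contrast the DEF suffix keeps its initial [d] throughout — that segment must be underlying.
The NMLZ suffix is therefore /-te/ underlyingly, with post-nasal voicing: voiceless stops become voiced after a nasal.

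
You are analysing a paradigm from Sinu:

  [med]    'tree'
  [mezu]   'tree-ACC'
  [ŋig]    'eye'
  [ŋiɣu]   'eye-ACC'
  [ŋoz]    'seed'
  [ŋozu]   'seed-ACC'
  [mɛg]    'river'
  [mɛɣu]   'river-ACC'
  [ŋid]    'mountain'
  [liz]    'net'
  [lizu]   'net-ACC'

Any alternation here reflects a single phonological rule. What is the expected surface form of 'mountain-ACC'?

'tree' shows [d] ~ [z] at the end of the stem ([med] vs [mezu]).
Compare 'seed', with invariant [z] in [ŋoz] and [ŋozu]: an analysis with underlying /z/ and a rule producing [d] in isolation would wrongly predict alternation here too.
The alternation reflects intervocalic spirantization: voiced stops become fricatives between vowels. /d/ is underlying.
The one attested form of 'mountain', [ŋid], shows underlying /ŋid/. Applying the same rule between vowels gives [ŋizu].

[ŋizu]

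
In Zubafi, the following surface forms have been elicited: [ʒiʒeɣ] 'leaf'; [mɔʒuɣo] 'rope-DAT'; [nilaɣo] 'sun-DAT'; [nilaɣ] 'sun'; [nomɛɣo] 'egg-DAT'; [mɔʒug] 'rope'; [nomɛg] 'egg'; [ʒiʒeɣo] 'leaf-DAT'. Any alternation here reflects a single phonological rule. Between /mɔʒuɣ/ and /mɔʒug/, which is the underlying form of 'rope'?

/mɔʒug/

The stem for 'rope' ends in [ɣ] in [mɔʒuɣo] but [g] in [mɔʒug].
But 'sun' keeps [ɣ] in both environments ([nilaɣo], [nilaɣ]), so there is no rule changing /ɣ/ to [g] in isolation.
Therefore /g/ is basic and [ɣ] is derived by intervocalic spirantization (voiced stops become fricatives between vowels).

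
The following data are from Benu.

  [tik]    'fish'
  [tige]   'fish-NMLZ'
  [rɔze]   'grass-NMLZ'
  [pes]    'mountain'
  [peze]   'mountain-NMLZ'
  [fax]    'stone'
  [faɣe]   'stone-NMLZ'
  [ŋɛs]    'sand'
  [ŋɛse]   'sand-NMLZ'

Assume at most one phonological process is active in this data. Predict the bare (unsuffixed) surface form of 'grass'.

In [pes] and [peze] the final segment of 'mountain' alternates: [s] ~ [z].
The stem 'sand' ([ŋɛs], [ŋɛse]) shows [s] unchanged in both environments, so [s] cannot be basic with [z] derived before the NMLZ suffix.
The underlying segment must be /z/; voiced obstruents become voiceless word-finally, yielding [s] there.
From [rɔze] the stem 'grass' is /rɔz/; word-finally this yields [rɔs].

[rɔs]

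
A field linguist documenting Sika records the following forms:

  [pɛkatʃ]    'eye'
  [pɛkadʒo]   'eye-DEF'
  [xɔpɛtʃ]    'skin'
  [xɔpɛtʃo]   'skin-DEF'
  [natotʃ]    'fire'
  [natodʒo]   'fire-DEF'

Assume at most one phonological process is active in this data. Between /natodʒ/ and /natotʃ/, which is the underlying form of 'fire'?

/natodʒ/

'fire' shows [tʃ] ~ [dʒ] at the end of the stem ([natotʃ] vs [natodʒo]).
The stem 'skin' ([xɔpɛtʃ], [xɔpɛtʃo]) shows [tʃ] unchanged in both environments, so [tʃ] cannot be basic with [dʒ] derived before the DEF suffix.
The alternation reflects word-final obstruent devoicing: voiced obstruents become voiceless word-finally. /dʒ/ is underlying.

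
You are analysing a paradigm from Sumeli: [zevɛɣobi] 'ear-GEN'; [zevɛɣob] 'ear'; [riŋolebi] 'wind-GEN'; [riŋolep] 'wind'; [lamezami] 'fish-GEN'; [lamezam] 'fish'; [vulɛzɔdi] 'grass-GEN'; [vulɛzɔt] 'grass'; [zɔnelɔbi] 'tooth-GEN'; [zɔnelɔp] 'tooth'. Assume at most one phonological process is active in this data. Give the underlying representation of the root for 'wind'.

The stem for 'wind' ends in [b] in [riŋolebi] but [p] in [riŋolep].
If /b/ were underlying and a rule turned it into [p] in isolation, 'ear' would also alternate; but it has [b] in both [zevɛɣobi] and [zevɛɣob].
The alternation reflects intervocalic voicing: voiceless stops become voiced between vowels. /p/ is underlying.
So 'wind' = /riŋolep/.

/riŋolep/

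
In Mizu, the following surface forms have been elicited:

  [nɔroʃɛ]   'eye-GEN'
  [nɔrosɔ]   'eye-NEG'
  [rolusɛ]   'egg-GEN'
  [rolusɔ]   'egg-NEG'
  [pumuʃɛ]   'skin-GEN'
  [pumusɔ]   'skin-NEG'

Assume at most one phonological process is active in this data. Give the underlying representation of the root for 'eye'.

/nɔroʃ/

The stem for 'eye' ends in [ʃ] in [nɔroʃɛ] but [s] in [nɔrosɔ].
But 'egg' keeps [s] in both environments ([rolusɛ], [rolusɔ]), so there is no rule changing /s/ to [ʃ] before the GEN suffix.
The alternation reflects depalatalization: palato-alveolar /ʃ/ becomes [s] when no front vowel follows. /ʃ/ is underlying.
The underlying form of 'eye' is therefore /nɔroʃ/.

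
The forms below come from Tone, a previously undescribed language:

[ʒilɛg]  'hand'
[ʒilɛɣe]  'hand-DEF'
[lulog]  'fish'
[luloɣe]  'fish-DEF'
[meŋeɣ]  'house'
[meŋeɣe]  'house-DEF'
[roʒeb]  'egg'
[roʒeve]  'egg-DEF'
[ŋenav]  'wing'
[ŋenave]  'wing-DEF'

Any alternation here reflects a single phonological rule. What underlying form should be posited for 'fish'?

'fish' shows [g] ~ [ɣ] at the end of the stem ([lulog] vs [luloɣe]).
But 'house' keeps [ɣ] in both environments ([meŋeɣ], [meŋeɣe]), so there is no rule changing /ɣ/ to [g] in isolation.
The alternation reflects intervocalic spirantization: voiced stops become fricatives between vowels. /g/ is underlying.
The underlying form of 'fish' is therefore /lulog/.

/lulog/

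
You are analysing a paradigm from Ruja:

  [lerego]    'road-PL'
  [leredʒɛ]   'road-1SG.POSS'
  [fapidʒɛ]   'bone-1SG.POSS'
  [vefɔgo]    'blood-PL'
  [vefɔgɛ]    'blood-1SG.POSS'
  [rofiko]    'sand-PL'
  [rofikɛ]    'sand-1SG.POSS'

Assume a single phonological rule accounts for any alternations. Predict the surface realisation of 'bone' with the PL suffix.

[fapigo]

The stem for 'road' ends in [g] in [lerego] but [dʒ] in [leredʒɛ].
Compare 'blood', with invariant [g] in [vefɔgo] and [vefɔgɛ]: an analysis with underlying /g/ and a rule producing [dʒ] before the 1SG.POSS suffix would wrongly predict alternation here too.
Therefore /dʒ/ is basic and [g] is derived by depalatalization (palato-alveolar /dʒ/ becomes [g] when no front vowel follows).
The one attested form of 'bone', [fapidʒɛ], shows underlying /fapidʒ/. Applying the same rule when no front vowel follows gives [fapigo].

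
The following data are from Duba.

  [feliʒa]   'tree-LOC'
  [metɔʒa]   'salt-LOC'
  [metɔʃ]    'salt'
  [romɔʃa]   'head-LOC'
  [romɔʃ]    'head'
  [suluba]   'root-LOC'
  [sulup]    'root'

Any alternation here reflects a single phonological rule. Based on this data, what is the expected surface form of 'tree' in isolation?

In [metɔʒa] and [metɔʃ] the final segment of 'salt' alternates: [ʒ] ~ [ʃ].
But 'head' keeps [ʃ] in both environments ([romɔʃa], [romɔʃ]), so there is no rule changing /ʃ/ to [ʒ] before the LOC suffix.
Therefore /ʒ/ is basic and [ʃ] is derived by word-final obstruent devoicing (voiced obstruents become voiceless word-finally).
From [feliʒa] the stem 'tree' is /feliʒ/; word-finally this yields [feliʃ].

[feliʃ]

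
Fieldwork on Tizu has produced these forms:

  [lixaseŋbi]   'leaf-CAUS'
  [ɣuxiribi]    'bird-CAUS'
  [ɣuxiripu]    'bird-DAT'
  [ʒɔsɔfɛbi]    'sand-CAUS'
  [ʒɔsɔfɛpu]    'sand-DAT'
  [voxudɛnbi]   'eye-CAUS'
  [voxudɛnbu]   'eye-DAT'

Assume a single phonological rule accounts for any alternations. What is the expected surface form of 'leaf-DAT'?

The DAT suffix surfaces as [-bu] and [-pu], depending on the final segment of the stem.
The CAUS suffix, which begins with [b], is invariant after every stem; so [b] is not altered by any rule here.
The DAT suffix is therefore /-pu/ underlyingly, with post-nasal voicing: voiceless stops become voiced after a nasal.
After 'leaf', which ends in a nasal, the suffix surfaces as [-bu], giving [lixaseŋbu].

[lixaseŋbu]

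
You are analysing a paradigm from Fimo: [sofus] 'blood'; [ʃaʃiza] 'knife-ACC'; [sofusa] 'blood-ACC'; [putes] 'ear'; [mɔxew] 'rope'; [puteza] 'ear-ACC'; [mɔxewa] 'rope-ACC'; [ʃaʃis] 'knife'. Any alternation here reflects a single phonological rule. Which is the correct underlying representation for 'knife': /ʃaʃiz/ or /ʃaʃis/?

/ʃaʃiz/

In [ʃaʃis] and [ʃaʃiza] the final segment of 'knife' alternates: [s] ~ [z].
If /s/ were underlying and a rule turned it into [z] before the ACC suffix, 'blood' would also alternate; but it has [s] in both [sofus] and [sofusa].
The underlying segment must be /z/; voiced obstruents become voiceless word-finally, yielding [s] there.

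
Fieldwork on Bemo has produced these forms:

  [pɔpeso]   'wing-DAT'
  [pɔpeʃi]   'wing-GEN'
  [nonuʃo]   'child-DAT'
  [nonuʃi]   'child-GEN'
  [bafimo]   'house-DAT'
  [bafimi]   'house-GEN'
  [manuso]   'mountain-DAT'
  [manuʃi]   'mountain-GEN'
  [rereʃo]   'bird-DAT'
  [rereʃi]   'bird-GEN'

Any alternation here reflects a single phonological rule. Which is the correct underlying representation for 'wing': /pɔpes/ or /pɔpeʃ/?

The stem for 'wing' ends in [s] in [pɔpeso] but [ʃ] in [pɔpeʃi].
But 'child' keeps [ʃ] in both environments ([nonuʃo], [nonuʃi]), so there is no rule changing /ʃ/ to [s] before the DAT suffix.
The underlying segment must be /s/; /s/ becomes palato-alveolar [ʃ] before a front vowel, yielding [ʃ] there.

/pɔpes/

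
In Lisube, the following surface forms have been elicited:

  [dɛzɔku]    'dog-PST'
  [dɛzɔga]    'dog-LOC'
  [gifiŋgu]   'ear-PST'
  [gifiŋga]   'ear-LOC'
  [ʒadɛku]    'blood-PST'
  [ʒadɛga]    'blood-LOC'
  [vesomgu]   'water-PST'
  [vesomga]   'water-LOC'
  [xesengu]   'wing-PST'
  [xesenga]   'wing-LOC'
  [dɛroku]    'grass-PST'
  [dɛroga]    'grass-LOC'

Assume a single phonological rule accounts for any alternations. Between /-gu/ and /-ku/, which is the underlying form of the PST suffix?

/-ku/

The PST morpheme has two allomorphs, [-gu] and [-ku].
By contrast the LOC suffix keeps its initial [g] throughout — that segment must be underlying.
So the underlying form is /-ku/, and voiceless stops become voiced after a nasal.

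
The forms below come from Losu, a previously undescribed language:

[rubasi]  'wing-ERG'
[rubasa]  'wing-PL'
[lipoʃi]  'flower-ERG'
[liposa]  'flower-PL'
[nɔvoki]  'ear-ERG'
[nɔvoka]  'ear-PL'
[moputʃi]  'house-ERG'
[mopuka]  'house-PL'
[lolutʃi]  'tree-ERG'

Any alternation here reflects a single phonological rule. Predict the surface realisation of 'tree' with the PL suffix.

[loluka]

The stem for 'house' ends in [tʃ] in [moputʃi] but [k] in [mopuka].
But 'ear' keeps [k] in both environments ([nɔvoki], [nɔvoka]), so there is no rule changing /k/ to [tʃ] before the ERG suffix.
The alternation reflects depalatalization: palato-alveolar /tʃ/ and /ʃ/ become [k] and [s] when no front vowel follows. /tʃ/ is underlying.
From [lolutʃi] the stem 'tree' is /lolutʃ/; when no front vowel follows this yields [loluka].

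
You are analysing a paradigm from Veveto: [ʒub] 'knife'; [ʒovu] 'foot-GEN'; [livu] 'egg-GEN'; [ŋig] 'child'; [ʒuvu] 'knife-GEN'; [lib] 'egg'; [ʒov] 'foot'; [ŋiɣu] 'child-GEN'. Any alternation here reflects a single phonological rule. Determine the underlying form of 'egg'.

In [lib] and [livu] the final segment of 'egg' alternates: [b] ~ [v].
Compare 'foot', with invariant [v] in [ʒov] and [ʒovu]: an analysis with underlying /v/ and a rule producing [b] in isolation would wrongly predict alternation here too.
Therefore /b/ is basic and [v] is derived by intervocalic spirantization (voiced stops become fricatives between vowels).
Hence 'egg' is /lib/ underlyingly.

/lib/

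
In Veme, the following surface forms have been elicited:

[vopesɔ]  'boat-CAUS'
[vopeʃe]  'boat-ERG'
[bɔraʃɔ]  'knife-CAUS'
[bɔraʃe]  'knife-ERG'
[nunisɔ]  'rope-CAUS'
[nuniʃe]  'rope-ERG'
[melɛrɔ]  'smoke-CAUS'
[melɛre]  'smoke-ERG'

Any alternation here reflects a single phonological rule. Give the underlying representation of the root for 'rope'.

The stem for 'rope' ends in [s] in [nunisɔ] but [ʃ] in [nuniʃe].
Compare 'knife', with invariant [ʃ] in [bɔraʃɔ] and [bɔraʃe]: an analysis with underlying /ʃ/ and a rule producing [s] before the CAUS suffix would wrongly predict alternation here too.
So /s/ is underlying, and a rule of palatalization before a front vowel — /s/ becomes palato-alveolar [ʃ] before a front vowel — gives [ʃ].

/nunis/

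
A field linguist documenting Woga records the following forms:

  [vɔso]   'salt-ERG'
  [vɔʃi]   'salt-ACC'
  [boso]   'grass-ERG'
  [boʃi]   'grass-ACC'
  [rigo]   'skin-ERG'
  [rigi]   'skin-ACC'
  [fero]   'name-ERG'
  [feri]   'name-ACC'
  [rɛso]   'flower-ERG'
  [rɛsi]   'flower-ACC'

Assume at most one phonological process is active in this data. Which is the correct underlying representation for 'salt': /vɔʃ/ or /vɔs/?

/vɔʃ/

The stem for 'salt' ends in [s] in [vɔso] but [ʃ] in [vɔʃi].
If /s/ were underlying and a rule turned it into [ʃ] before the ACC suffix, 'flower' would also alternate; but it has [s] in both [rɛso] and [rɛsi].
The underlying segment must be /ʃ/; palato-alveolar /ʃ/ becomes [s] when no front vowel follows, yielding [s] there.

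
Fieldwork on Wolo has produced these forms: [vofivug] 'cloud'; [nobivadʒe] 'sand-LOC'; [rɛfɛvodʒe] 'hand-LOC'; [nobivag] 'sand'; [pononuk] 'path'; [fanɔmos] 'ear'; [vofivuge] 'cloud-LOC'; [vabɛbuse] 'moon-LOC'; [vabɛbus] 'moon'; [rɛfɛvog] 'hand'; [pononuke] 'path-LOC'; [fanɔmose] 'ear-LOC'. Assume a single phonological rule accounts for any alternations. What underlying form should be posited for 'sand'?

The stem for 'sand' ends in [g] in [nobivag] but [dʒ] in [nobivadʒe].
The stem 'cloud' ([vofivug], [vofivuge]) shows [g] unchanged in both environments, so [g] cannot be basic with [dʒ] derived before the LOC suffix.
Therefore /dʒ/ is basic and [g] is derived by depalatalization (palato-alveolar /dʒ/ becomes [g] when no front vowel follows).

/nobivadʒ/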